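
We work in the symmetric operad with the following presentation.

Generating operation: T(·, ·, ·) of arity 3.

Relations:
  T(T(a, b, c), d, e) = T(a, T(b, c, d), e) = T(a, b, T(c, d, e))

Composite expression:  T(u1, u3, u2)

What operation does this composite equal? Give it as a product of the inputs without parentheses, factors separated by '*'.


u1 * u3 * u2


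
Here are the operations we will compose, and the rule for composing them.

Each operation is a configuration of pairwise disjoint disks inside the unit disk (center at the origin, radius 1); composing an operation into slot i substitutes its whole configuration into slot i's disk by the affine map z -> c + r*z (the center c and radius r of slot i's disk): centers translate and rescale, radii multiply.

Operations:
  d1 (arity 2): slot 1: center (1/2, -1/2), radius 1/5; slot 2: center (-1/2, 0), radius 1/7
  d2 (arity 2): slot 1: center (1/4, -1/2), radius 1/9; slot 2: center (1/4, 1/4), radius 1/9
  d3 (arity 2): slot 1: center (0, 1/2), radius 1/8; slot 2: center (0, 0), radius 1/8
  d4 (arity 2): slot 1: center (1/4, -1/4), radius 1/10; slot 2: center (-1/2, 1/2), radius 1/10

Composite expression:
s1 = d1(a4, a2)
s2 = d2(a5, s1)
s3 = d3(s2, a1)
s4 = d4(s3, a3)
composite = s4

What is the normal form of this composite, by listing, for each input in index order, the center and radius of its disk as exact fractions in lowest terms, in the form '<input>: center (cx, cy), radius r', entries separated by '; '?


a1: center (1/4, -1/4), radius 1/80; a2: center (727/2880, -63/320), radius 1/5040; a3: center (-1/2, 1/2), radius 1/10; a4: center (731/2880, -569/2880), radius 1/3600; a5: center (81/320, -33/160), radius 1/720

Nesting under d4 composes maps z -> c + r*z down each a-path.
input a5: applying the 3 nested substitutions gives center (81/320, -33/160), radius 1/720
input a4: applying the 4 nested substitutions gives center (731/2880, -569/2880), radius 1/3600
input a2: applying the 4 nested substitutions gives center (727/2880, -63/320), radius 1/5040
input a1: applying the 2 nested substitutions gives center (1/4, -1/4), radius 1/80
input a3: applying the 1 nested substitution gives center (-1/2, 1/2), radius 1/10


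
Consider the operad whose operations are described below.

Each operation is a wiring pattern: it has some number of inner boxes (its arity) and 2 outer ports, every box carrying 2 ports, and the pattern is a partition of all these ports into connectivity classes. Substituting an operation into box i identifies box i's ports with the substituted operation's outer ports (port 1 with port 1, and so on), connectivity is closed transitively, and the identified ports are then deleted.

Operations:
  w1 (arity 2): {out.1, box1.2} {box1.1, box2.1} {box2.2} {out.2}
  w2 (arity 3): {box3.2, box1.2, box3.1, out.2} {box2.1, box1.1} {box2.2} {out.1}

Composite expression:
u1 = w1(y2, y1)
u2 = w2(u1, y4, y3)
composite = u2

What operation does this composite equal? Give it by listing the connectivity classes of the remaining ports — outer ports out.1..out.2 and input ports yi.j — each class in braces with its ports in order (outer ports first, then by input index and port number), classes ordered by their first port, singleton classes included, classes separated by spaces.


{out.1} {out.2, y3.1, y3.2} {y1.1, y2.1} {y1.2} {y2.2, y4.1} {y4.2}

After gluing at w2, chains via deleted ports link the y-ports.
through w1, on inputs (y2, y1): {out.1, y2.2} {out.2} {y1.1, y2.1} {y1.2} (out.j = stage outer ports)
through w2, on inputs (y2, y1, y4, y3): {out.1} {out.2, y3.1, y3.2} {y1.1, y2.1} {y1.2} {y2.2, y4.1} {y4.2} (out.j = stage outer ports)


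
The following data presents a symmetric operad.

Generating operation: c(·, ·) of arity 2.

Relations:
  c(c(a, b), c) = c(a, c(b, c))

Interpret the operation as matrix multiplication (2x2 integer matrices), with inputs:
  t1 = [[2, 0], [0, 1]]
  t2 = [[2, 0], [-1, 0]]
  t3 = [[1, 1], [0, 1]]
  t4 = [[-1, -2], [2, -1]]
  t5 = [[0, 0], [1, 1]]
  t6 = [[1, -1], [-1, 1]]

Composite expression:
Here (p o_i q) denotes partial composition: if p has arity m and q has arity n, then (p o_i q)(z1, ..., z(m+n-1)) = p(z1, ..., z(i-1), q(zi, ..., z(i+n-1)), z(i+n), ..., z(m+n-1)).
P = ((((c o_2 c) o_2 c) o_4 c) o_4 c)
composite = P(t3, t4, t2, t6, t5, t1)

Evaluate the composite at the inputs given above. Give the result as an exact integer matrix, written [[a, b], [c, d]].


[[-10, -5], [-10, -5]]


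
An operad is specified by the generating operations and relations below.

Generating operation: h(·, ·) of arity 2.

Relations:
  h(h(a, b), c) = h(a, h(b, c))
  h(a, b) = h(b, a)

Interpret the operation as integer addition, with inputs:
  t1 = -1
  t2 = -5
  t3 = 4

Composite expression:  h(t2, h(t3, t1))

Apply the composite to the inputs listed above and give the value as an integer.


-2


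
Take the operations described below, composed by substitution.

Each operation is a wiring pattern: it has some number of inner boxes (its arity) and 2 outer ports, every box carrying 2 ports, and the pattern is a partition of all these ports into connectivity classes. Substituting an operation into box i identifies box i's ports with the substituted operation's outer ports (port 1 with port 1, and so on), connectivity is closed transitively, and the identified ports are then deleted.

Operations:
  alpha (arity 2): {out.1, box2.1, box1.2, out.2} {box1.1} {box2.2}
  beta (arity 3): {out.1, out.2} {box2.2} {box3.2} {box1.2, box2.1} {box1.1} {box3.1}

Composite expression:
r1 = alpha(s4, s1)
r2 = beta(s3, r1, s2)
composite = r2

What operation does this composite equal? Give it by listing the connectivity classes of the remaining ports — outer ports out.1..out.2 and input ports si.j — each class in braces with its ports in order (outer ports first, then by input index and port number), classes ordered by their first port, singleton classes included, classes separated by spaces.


{out.1, out.2} {s1.1, s3.2, s4.2} {s1.2} {s2.1} {s2.2} {s3.1} {s4.1}

Reachability decides: close wires over beta-identified ports.
after alpha, the pattern on (s4, s1) reads {out.1, out.2, s1.1, s4.2} {s1.2} {s4.1} (out.j = its outer ports)
after beta, the pattern on (s3, s4, s1, s2) reads {out.1, out.2} {s1.1, s3.2, s4.2} {s1.2} {s2.1} {s2.2} {s3.1} {s4.1} (out.j = its outer ports)


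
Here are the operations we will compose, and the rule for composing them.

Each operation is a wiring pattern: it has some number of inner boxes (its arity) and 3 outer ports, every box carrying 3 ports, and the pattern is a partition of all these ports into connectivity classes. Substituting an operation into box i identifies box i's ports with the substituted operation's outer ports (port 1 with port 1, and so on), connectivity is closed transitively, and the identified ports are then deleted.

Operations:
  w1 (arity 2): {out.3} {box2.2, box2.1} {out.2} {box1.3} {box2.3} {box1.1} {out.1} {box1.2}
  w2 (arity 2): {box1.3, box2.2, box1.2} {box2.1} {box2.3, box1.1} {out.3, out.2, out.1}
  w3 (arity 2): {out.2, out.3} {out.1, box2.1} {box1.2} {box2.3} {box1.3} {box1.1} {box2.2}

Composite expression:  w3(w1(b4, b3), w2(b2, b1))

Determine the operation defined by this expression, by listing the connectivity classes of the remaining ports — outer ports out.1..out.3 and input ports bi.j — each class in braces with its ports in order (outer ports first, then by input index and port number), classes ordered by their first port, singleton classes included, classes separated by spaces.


Two ports join when wires chain via w3-identified ports.
the subtree at w1 composes to {out.1} {out.2} {out.3} {b3.1, b3.2} {b3.3} {b4.1} {b4.2} {b4.3} on (b4, b3); out.j = own outer ports
the subtree at w2 composes to {out.1, out.2, out.3} {b1.1} {b1.2, b2.2, b2.3} {b1.3, b2.1} on (b2, b1); out.j = own outer ports
the subtree at w3 composes to {out.1} {out.2, out.3} {b1.1} {b1.2, b2.2, b2.3} {b1.3, b2.1} {b3.1, b3.2} {b3.3} {b4.1} {b4.2} {b4.3} on (b4, b3, b2, b1); out.j = own outer ports

{out.1} {out.2, out.3} {b1.1} {b1.2, b2.2, b2.3} {b1.3, b2.1} {b3.1, b3.2} {b3.3} {b4.1} {b4.2} {b4.3}


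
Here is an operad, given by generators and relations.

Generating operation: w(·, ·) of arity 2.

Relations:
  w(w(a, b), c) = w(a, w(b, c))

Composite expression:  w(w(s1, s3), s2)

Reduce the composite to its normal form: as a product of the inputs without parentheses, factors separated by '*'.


s1 * s3 * s2

Associativity of w dissolves the nesting; only the s-input order survives.
w(s1, s3) collapses to s1 * s3
w(w(s1, s3), s2) collapses to s1 * s3 * s2


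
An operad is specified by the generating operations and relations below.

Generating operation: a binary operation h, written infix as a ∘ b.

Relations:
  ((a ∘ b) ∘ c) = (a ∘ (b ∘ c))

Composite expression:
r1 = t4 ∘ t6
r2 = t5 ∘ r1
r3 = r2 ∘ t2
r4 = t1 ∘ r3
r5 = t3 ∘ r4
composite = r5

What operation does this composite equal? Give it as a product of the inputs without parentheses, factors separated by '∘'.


t3 ∘ t1 ∘ t5 ∘ t4 ∘ t6 ∘ t2


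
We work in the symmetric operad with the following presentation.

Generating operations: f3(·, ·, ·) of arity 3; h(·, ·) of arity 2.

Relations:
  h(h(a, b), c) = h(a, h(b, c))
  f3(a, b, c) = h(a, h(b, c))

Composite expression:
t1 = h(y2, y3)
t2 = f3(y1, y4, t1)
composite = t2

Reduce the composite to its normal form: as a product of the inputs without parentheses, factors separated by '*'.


Under associativity of f3, the answer is the y's in reading order.
h(y2, y3) flattens to y2 * y3
f3(y1, y4, h(y2, y3)) flattens to y1 * y4 * y2 * y3

y1 * y4 * y2 * y3


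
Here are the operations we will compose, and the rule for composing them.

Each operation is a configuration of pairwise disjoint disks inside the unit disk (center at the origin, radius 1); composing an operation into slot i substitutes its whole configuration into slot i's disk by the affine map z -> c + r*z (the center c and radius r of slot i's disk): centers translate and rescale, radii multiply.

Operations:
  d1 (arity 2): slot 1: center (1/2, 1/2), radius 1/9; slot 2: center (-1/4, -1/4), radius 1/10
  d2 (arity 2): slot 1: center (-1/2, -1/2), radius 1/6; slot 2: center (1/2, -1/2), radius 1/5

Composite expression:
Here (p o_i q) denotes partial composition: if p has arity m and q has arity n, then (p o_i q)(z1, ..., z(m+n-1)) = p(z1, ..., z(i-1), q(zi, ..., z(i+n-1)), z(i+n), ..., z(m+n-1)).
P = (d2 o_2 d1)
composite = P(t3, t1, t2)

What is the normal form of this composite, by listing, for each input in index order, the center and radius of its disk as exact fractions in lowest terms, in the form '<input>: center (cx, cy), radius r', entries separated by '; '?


Affine substitution under d2: radii multiply and t-centers shift.
input t3: applying the 1 nested substitution gives center (-1/2, -1/2), radius 1/6
input t1: applying the 2 nested substitutions gives center (3/5, -2/5), radius 1/45
input t2: applying the 2 nested substitutions gives center (9/20, -11/20), radius 1/50

t1: center (3/5, -2/5), radius 1/45; t2: center (9/20, -11/20), radius 1/50; t3: center (-1/2, -1/2), radius 1/6


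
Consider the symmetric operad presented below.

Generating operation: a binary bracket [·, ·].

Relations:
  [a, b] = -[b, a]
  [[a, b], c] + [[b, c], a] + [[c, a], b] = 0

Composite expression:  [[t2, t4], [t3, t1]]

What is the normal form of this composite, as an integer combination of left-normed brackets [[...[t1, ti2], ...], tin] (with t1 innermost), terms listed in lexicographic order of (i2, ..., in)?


[[[t1, t3], t2], t4] - [[[t1, t3], t4], t2]

In the tensor algebra, words opening t1 carry the t1-anchored form.
Composite bracket: [[t2, t4], [t3, t1]]
Under [a, b] = ab - ba we get 8 signed associative words (2^3 = 8).
Words beginning with t1 determine it all:
  from t1t3t2t4, sign +1: term +[[[t1, t3], t2], t4]
  from t1t3t4t2, sign -1: term -[[[t1, t3], t4], t2]


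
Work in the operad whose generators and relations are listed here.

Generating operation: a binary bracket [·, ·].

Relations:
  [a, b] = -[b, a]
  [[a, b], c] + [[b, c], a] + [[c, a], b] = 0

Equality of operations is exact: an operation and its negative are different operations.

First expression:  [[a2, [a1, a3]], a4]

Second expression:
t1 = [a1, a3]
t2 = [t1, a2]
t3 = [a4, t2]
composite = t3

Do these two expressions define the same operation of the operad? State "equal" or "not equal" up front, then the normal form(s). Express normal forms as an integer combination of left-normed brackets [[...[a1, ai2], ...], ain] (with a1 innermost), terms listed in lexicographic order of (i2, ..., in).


Normal form of the first expression: -[[[a1, a3], a2], a4]
Normal form of the second expression: -[[[a1, a3], a2], a4]
The forms coincide; equal.

equal; the common form is -[[[a1, a3], a2], a4]


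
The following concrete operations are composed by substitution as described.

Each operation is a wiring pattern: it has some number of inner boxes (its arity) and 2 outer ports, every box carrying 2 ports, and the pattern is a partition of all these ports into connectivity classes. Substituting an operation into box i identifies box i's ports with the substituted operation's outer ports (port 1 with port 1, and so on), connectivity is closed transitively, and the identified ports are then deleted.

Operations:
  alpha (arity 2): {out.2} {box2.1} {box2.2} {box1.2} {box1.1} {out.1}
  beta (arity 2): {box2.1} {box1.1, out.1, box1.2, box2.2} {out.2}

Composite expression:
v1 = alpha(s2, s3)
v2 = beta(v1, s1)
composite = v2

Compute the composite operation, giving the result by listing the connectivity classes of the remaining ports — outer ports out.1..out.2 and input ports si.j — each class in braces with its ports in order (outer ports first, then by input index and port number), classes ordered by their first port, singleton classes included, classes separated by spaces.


Two ports join when wires chain via beta-identified ports.
alpha over (s2, s3) gives {out.1} {out.2} {s2.1} {s2.2} {s3.1} {s3.2}, out.j being that stage's outer ports
beta over (s2, s3, s1) gives {out.1, s1.2} {out.2} {s1.1} {s2.1} {s2.2} {s3.1} {s3.2}, out.j being that stage's outer ports

{out.1, s1.2} {out.2} {s1.1} {s2.1} {s2.2} {s3.1} {s3.2}


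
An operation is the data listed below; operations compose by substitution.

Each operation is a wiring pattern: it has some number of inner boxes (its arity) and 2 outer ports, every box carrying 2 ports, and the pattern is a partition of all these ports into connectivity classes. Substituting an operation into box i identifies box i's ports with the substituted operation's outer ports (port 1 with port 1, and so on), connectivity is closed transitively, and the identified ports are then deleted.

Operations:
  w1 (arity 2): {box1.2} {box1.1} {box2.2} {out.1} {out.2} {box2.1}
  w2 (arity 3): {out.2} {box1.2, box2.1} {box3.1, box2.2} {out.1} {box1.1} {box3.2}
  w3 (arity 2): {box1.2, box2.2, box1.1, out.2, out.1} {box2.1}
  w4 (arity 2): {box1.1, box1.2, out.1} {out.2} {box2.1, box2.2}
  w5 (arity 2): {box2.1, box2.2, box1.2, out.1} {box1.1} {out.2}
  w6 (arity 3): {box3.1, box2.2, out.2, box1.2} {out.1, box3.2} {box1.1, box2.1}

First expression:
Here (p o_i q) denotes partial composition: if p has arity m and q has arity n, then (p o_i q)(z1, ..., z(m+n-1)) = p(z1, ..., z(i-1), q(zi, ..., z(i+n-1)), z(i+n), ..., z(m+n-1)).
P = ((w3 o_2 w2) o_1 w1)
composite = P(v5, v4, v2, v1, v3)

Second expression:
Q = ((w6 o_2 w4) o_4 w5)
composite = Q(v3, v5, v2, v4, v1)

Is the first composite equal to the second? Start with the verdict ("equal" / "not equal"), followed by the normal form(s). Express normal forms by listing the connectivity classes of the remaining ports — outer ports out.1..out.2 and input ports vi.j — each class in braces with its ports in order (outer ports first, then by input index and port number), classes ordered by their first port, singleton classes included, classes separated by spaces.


Reducing the first expression gives {out.1, out.2} {v1.1, v2.2} {v1.2, v3.1} {v2.1} {v3.2} {v4.1} {v4.2} {v5.1} {v5.2}
Reducing the second expression gives {out.1} {out.2, v1.1, v1.2, v3.2, v4.2} {v2.1, v2.2} {v3.1, v5.1, v5.2} {v4.1}
The forms do not match — not equal.

not equal: they reduce to {out.1, out.2} {v1.1, v2.2} {v1.2, v3.1} {v2.1} {v3.2} {v4.1} {v4.2} {v5.1} {v5.2} and {out.1} {out.2, v1.1, v1.2, v3.2, v4.2} {v2.1, v2.2} {v3.1, v5.1, v5.2} {v4.1}


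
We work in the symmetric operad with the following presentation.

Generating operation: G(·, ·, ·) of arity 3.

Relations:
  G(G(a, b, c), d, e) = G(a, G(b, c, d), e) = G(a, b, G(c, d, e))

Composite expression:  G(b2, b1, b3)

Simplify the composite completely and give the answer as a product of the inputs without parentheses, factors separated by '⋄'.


b2 ⋄ b1 ⋄ b3

All parenthesizations of G agree; list the b-inputs left to right.
G(b2, b1, b3) linearizes to b2 ⋄ b1 ⋄ b3


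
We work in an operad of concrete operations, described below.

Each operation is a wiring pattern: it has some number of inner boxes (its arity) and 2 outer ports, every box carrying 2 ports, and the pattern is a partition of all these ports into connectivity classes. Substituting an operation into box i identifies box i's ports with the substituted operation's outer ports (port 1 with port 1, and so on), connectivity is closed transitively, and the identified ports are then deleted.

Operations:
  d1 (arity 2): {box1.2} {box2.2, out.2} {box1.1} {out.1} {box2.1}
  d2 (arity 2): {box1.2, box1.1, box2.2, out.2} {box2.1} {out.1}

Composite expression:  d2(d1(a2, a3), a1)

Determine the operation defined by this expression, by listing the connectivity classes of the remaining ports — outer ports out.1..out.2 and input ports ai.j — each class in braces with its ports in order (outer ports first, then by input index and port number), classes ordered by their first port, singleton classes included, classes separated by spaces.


{out.1} {out.2, a1.2, a3.2} {a1.1} {a2.1} {a2.2} {a3.1}

Treat the ports identified at d2 as solder joints: merge, then drop.
composing d1 on (a2, a3), with out.j its own outer ports: {out.1} {out.2, a3.2} {a2.1} {a2.2} {a3.1}
composing d2 on (a2, a3, a1), with out.j its own outer ports: {out.1} {out.2, a1.2, a3.2} {a1.1} {a2.1} {a2.2} {a3.1}


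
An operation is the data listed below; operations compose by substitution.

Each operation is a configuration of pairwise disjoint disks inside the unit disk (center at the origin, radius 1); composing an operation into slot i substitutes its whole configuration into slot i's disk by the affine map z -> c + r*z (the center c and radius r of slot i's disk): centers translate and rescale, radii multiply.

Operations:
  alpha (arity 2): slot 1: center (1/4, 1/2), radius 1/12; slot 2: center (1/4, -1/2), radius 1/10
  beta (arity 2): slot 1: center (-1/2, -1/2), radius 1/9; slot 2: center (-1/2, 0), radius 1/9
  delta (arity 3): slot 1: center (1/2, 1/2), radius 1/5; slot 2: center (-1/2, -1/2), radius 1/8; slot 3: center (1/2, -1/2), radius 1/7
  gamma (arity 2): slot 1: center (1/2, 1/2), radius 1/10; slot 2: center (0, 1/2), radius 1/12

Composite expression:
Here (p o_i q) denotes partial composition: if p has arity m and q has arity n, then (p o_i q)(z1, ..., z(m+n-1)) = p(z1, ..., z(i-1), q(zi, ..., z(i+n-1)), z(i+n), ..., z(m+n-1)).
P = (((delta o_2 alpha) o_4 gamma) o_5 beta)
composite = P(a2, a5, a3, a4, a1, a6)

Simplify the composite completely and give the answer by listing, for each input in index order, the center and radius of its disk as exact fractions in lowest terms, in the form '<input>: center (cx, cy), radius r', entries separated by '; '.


a1: center (83/168, -73/168), radius 1/756; a2: center (1/2, 1/2), radius 1/5; a3: center (-15/32, -9/16), radius 1/80; a4: center (4/7, -3/7), radius 1/70; a5: center (-15/32, -7/16), radius 1/96; a6: center (83/168, -3/7), radius 1/756


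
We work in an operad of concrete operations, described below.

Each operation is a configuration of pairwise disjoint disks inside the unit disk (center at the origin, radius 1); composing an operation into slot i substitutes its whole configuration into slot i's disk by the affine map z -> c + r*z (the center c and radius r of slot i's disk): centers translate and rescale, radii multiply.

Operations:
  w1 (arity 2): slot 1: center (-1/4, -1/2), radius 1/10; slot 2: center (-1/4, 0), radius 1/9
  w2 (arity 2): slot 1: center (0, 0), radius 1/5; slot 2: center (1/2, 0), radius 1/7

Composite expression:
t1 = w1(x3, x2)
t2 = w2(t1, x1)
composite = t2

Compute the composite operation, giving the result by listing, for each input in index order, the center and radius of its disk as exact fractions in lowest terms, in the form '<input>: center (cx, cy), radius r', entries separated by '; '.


x1: center (1/2, 0), radius 1/7; x2: center (-1/20, 0), radius 1/45; x3: center (-1/20, -1/10), radius 1/50


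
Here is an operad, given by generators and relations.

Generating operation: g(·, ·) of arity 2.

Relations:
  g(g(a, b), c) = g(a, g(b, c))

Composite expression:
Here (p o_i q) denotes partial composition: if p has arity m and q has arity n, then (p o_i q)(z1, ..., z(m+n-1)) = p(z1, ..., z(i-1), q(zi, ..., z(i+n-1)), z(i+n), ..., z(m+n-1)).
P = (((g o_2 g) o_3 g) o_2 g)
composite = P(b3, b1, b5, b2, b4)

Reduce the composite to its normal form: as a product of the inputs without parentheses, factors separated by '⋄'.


b3 ⋄ b1 ⋄ b5 ⋄ b2 ⋄ b4

Associativity of g dissolves the nesting; only the b-input order survives.
g(b1, b5) linearizes to b1 ⋄ b5
g(b2, b4) linearizes to b2 ⋄ b4
g(g(b1, b5), g(b2, b4)) linearizes to b1 ⋄ b5 ⋄ b2 ⋄ b4
g(b3, g(g(b1, b5), g(b2, b4))) linearizes to b3 ⋄ b1 ⋄ b5 ⋄ b2 ⋄ b4


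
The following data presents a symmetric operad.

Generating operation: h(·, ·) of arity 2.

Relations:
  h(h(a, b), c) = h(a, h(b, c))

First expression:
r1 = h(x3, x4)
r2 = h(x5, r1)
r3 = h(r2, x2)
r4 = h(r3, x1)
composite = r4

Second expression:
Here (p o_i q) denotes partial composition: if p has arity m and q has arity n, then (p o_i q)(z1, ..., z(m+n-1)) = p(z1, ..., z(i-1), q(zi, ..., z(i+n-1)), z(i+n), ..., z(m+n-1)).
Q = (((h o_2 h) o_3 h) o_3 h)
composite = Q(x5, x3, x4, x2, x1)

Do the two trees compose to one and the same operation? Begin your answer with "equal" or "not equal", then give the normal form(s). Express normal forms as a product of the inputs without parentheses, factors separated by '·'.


equal; both compose to x5 · x3 · x4 · x2 · x1

The first expression reduces to x5 · x3 · x4 · x2 · x1
The second expression reduces to x5 · x3 · x4 · x2 · x1
The forms coincide; equal.


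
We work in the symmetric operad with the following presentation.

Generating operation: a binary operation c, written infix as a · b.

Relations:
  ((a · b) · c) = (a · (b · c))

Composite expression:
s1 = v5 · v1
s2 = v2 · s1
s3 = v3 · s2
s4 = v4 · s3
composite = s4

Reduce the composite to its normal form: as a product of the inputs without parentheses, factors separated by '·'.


Associativity of c dissolves the nesting; only the v-input order survives.
(v5 · v1) collapses to v5 · v1
(v2 · (v5 · v1)) collapses to v2 · v5 · v1
(v3 · (v2 · (v5 · v1))) collapses to v3 · v2 · v5 · v1
(v4 · (v3 · (v2 · (v5 · v1)))) collapses to v4 · v3 · v2 · v5 · v1

v4 · v3 · v2 · v5 · v1


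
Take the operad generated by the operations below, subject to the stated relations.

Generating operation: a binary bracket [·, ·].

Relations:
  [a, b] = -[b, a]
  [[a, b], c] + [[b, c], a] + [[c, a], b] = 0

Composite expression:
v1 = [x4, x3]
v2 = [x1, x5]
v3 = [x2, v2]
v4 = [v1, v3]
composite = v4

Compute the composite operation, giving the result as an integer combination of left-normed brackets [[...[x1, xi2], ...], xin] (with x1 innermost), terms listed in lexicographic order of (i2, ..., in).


-[[[[x1, x5], x2], x3], x4] + [[[[x1, x5], x2], x4], x3]

Antisymmetry and Jacobi reduce to x1-anchored left-normed brackets.
Composite bracket: [[x4, x3], [x2, [x1, x5]]]
Expanding via [a, b] = ab - ba: 16 signed words (2^4 = 16).
Collect the words opening with x1:
  sign of x1x5x2x3x4 is -1, so it contributes -[[[[x1, x5], x2], x3], x4]
  sign of x1x5x2x4x3 is +1, so it contributes +[[[[x1, x5], x2], x4], x3]


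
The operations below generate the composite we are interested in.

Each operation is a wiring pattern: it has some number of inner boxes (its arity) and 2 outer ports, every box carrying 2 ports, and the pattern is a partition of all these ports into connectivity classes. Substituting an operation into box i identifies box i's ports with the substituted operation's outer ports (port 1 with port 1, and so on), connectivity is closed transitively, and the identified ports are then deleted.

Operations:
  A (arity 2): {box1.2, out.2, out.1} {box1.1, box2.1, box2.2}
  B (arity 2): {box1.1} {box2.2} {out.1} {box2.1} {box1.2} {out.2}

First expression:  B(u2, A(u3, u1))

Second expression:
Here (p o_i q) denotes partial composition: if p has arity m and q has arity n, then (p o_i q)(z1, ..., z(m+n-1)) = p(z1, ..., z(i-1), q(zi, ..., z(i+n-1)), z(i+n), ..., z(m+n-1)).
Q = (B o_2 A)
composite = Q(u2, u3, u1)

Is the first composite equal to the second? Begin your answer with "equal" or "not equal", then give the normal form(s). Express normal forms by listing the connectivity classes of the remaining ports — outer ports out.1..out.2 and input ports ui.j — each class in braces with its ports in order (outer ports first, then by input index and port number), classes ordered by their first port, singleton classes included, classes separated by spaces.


equal; the common form is {out.1} {out.2} {u1.1, u1.2, u3.1} {u2.1} {u2.2} {u3.2}

The first composite normalizes to {out.1} {out.2} {u1.1, u1.2, u3.1} {u2.1} {u2.2} {u3.2}
The second composite normalizes to {out.1} {out.2} {u1.1, u1.2, u3.1} {u2.1} {u2.2} {u3.2}
The normal forms match — equal.


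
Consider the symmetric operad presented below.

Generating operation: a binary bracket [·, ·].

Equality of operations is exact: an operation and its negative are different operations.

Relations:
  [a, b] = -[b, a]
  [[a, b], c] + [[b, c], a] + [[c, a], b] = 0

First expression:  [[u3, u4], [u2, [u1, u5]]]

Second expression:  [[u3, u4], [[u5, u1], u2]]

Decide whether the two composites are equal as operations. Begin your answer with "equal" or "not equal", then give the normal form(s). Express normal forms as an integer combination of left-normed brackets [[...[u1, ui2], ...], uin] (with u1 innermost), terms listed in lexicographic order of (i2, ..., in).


equal; the common form is [[[[u1, u5], u2], u3], u4] - [[[[u1, u5], u2], u4], u3]

Normal form of the first expression: [[[[u1, u5], u2], u3], u4] - [[[[u1, u5], u2], u4], u3]
Normal form of the second expression: [[[[u1, u5], u2], u3], u4] - [[[[u1, u5], u2], u4], u3]
The forms coincide; equal.


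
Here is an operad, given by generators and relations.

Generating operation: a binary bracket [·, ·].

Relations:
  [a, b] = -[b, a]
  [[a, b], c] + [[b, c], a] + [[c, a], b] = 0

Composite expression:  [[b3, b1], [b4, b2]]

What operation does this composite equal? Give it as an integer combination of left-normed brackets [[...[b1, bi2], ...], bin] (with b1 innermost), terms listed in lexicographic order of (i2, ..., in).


[[[b1, b3], b2], b4] - [[[b1, b3], b4], b2]


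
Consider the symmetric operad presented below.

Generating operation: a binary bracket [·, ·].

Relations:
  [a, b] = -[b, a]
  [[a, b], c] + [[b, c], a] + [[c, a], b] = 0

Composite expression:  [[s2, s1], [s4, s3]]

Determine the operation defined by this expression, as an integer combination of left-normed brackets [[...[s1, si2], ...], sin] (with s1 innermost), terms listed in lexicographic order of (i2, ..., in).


[[[s1, s2], s3], s4] - [[[s1, s2], s4], s3]

Expand each bracket as ab - ba; the s1-initial words give the coefficients.
Composite bracket: [[s2, s1], [s4, s3]]
Applying ab - ba throughout gives 8 signed words (2^3 = 8).
Coefficients come from the s1-initial words:
  sign of s1s2s3s4 is +1, so it contributes +[[[s1, s2], s3], s4]
  sign of s1s2s4s3 is -1, so it contributes -[[[s1, s2], s4], s3]


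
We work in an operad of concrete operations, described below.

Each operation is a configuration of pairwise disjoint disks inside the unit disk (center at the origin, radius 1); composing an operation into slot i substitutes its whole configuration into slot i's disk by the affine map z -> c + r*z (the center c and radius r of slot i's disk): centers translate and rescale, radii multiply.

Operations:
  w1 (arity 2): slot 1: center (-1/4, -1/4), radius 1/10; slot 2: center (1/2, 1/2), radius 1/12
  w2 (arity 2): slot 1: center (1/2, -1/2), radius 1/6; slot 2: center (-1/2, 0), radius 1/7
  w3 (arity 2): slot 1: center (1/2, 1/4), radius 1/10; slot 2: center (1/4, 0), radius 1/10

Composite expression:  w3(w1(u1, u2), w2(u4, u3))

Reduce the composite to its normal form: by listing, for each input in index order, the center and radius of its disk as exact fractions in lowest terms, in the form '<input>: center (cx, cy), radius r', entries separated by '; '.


u1: center (19/40, 9/40), radius 1/100; u2: center (11/20, 3/10), radius 1/120; u3: center (1/5, 0), radius 1/70; u4: center (3/10, -1/20), radius 1/60

Each u-disk chains the slot maps above it in w3; radii multiply.
for u1, the 2-step affine chain lands on center (19/40, 9/40), radius 1/100
for u2, the 2-step affine chain lands on center (11/20, 3/10), radius 1/120
for u4, the 2-step affine chain lands on center (3/10, -1/20), radius 1/60
for u3, the 2-step affine chain lands on center (1/5, 0), radius 1/70


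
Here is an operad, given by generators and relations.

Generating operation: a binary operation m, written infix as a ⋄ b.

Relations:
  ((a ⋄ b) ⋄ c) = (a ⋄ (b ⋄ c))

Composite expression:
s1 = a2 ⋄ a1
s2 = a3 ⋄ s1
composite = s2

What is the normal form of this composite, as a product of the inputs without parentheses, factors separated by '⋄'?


a3 ⋄ a2 ⋄ a1


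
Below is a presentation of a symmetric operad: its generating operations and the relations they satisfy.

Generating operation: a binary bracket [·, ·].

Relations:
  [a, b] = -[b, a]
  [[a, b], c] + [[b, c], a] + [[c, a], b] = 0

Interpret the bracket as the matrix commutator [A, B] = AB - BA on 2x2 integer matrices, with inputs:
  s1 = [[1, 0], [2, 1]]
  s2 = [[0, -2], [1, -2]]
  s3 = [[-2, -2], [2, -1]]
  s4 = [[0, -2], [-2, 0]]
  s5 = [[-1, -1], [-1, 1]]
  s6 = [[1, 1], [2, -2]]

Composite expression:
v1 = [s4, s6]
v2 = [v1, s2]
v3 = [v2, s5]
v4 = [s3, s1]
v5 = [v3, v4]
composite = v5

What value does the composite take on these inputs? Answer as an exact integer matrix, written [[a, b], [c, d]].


[s4, s6] = [[-2, 6], [-6, 2]]
[[s4, s6], s2] = [[-6, -4], [-8, 6]]
[[[s4, s6], s2], s5] = [[-4, 4], [4, 4]]
[s3, s1] = [[-4, 0], [2, 4]]
[[[[s4, s6], s2], s5], [s3, s1]] = [[8, 32], [-16, -8]]

[[8, 32], [-16, -8]]


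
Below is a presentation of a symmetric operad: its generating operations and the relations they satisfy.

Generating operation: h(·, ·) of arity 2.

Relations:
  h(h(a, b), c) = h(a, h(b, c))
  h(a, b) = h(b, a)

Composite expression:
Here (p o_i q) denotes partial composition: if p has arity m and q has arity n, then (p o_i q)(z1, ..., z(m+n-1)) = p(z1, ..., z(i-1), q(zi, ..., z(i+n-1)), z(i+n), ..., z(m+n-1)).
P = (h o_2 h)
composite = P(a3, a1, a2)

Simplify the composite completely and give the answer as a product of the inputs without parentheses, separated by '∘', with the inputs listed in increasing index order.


a1 ∘ a2 ∘ a3

Key point: h commutes, so take the a-inputs in any fixed order.
h(a1, a2) reduces to a1 ∘ a2
h(a3, h(a1, a2)) reduces to a3 ∘ a1 ∘ a2
rearranged into index order: a1 ∘ a2 ∘ a3


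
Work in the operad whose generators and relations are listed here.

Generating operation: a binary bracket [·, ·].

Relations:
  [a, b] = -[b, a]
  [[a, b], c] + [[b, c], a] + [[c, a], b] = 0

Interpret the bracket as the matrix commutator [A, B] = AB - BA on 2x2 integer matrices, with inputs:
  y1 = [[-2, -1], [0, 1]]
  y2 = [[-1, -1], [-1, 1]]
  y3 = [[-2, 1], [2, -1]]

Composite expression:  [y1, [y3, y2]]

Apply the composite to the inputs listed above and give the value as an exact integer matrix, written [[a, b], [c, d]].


[[5, -7], [-15, -5]]


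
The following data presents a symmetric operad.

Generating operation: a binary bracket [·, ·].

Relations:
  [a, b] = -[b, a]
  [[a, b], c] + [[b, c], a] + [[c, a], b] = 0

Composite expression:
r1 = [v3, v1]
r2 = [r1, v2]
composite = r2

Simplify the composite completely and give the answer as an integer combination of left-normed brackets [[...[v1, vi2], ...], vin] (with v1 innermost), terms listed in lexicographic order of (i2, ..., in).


Antisymmetry and Jacobi reduce to v1-anchored left-normed brackets.
Composite bracket: [[v3, v1], v2]
Applying ab - ba throughout gives 4 signed words (2^2 = 4).
Collect the words opening with v1:
  word v1v3v2 has sign -1, contributing -[[v1, v3], v2]

-[[v1, v3], v2]


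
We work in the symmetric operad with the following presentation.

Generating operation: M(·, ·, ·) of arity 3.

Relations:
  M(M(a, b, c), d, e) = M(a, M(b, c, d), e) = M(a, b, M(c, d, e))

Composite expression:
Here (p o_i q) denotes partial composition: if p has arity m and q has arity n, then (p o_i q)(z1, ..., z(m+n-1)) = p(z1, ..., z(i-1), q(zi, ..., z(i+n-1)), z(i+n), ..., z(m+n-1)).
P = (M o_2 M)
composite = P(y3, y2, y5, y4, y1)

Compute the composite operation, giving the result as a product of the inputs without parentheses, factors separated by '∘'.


y3 ∘ y2 ∘ y5 ∘ y4 ∘ y1

Every regrouping of M is equal, so read the y-inputs in written order.
M(y2, y5, y4) reduces to y2 ∘ y5 ∘ y4
M(y3, M(y2, y5, y4), y1) reduces to y3 ∘ y2 ∘ y5 ∘ y4 ∘ y1


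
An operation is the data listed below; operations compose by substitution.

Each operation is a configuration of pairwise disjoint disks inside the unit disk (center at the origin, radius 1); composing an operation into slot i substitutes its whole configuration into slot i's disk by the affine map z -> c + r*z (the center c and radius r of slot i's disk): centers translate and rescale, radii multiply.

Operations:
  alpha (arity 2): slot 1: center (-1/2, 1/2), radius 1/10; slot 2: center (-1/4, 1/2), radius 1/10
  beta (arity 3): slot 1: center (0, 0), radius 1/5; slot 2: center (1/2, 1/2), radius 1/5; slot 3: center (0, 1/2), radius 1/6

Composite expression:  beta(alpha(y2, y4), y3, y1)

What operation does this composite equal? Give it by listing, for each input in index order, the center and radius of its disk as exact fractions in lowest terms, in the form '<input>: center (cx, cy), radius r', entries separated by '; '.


Nesting under beta composes maps z -> c + r*z down each y-path.
y2 passes through 2 substitutions, ending at center (-1/10, 1/10), radius 1/50
y4 passes through 2 substitutions, ending at center (-1/20, 1/10), radius 1/50
y3 passes through 1 substitution, ending at center (1/2, 1/2), radius 1/5
y1 passes through 1 substitution, ending at center (0, 1/2), radius 1/6

y1: center (0, 1/2), radius 1/6; y2: center (-1/10, 1/10), radius 1/50; y3: center (1/2, 1/2), radius 1/5; y4: center (-1/20, 1/10), radius 1/50


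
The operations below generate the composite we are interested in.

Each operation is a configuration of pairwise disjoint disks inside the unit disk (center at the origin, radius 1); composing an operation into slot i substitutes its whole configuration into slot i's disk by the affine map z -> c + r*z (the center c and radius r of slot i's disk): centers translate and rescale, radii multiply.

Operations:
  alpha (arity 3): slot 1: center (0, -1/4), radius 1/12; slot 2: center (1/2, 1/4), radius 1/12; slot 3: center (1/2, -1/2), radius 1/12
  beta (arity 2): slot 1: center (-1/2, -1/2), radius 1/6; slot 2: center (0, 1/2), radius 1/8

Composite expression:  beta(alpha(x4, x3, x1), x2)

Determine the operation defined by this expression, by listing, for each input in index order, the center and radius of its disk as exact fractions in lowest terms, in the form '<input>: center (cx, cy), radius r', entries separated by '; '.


x1: center (-5/12, -7/12), radius 1/72; x2: center (0, 1/2), radius 1/8; x3: center (-5/12, -11/24), radius 1/72; x4: center (-1/2, -13/24), radius 1/72

Below beta, radii multiply path by path; the x-disk centers shift.
x4 passes through 2 substitutions, ending at center (-1/2, -13/24), radius 1/72
x3 passes through 2 substitutions, ending at center (-5/12, -11/24), radius 1/72
x1 passes through 2 substitutions, ending at center (-5/12, -7/12), radius 1/72
x2 passes through 1 substitution, ending at center (0, 1/2), radius 1/8


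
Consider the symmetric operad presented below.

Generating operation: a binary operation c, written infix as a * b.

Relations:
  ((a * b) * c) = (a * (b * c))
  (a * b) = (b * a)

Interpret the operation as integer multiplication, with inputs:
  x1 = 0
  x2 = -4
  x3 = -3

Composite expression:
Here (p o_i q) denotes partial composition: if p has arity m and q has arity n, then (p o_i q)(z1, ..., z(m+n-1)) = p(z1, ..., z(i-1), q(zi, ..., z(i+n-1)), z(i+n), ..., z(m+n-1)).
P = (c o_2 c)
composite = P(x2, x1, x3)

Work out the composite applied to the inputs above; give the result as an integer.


0

(x1 * x3) = 0
(x2 * (x1 * x3)) = 0


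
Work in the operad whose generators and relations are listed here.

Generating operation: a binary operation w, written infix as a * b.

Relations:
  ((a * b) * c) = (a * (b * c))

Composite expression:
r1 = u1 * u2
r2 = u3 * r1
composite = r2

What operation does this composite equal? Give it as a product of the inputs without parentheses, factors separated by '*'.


All parenthesizations of w agree; list the u-inputs left to right.
(u1 * u2) spells out as u1 * u2
(u3 * (u1 * u2)) spells out as u3 * u1 * u2

u3 * u1 * u2


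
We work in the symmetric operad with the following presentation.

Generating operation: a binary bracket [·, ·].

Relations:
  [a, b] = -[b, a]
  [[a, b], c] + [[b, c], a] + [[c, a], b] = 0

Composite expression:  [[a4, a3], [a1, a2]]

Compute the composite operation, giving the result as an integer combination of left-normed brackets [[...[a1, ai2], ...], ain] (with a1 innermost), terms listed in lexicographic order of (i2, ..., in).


[[[a1, a2], a3], a4] - [[[a1, a2], a4], a3]

A multilinear Lie element is pinned by a1-initial words (a1 innermost).
Composite bracket: [[a4, a3], [a1, a2]]
Applying ab - ba throughout gives 8 signed words (2^3 = 8).
Collect the words opening with a1:
  a1a2a3a4 appears with sign +1, giving the term +[[[a1, a2], a3], a4]
  a1a2a4a3 appears with sign -1, giving the term -[[[a1, a2], a4], a3]


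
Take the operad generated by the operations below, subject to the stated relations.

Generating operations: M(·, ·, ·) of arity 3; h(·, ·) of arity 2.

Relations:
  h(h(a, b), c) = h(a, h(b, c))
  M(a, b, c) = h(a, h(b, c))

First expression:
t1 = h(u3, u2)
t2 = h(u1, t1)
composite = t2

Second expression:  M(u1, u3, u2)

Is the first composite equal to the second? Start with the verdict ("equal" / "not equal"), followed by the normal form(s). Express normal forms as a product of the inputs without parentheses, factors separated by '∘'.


equal; both compose to u1 ∘ u3 ∘ u2


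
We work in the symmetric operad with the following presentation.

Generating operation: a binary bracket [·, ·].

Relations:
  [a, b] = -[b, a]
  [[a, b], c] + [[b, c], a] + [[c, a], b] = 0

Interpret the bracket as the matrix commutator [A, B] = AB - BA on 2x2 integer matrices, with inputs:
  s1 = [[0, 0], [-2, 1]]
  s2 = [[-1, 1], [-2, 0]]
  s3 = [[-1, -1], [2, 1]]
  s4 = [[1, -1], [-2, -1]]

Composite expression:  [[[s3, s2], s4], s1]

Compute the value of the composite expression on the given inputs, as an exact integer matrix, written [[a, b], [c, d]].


[[-12, 6], [12, 12]]

[s3, s2] = [[0, -3], [-6, 0]]
[[s3, s2], s4] = [[0, 6], [-12, 0]]
[[[s3, s2], s4], s1] = [[-12, 6], [12, 12]]
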